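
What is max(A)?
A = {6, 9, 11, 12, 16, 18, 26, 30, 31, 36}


Set A = {6, 9, 11, 12, 16, 18, 26, 30, 31, 36}
Elements in ascending order: 6, 9, 11, 12, 16, 18, 26, 30, 31, 36
The largest element is 36.

36


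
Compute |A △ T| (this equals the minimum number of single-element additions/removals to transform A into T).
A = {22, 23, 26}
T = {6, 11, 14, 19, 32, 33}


Set A = {22, 23, 26}
Set T = {6, 11, 14, 19, 32, 33}
Elements to remove from A (in A, not in T): {22, 23, 26} → 3 removals
Elements to add to A (in T, not in A): {6, 11, 14, 19, 32, 33} → 6 additions
Total edits = 3 + 6 = 9

9


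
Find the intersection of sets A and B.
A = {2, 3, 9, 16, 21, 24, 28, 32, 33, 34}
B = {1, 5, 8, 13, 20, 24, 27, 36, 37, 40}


Set A = {2, 3, 9, 16, 21, 24, 28, 32, 33, 34}
Set B = {1, 5, 8, 13, 20, 24, 27, 36, 37, 40}
A ∩ B includes only elements in both sets.
Check each element of A against B:
2 ✗, 3 ✗, 9 ✗, 16 ✗, 21 ✗, 24 ✓, 28 ✗, 32 ✗, 33 ✗, 34 ✗
A ∩ B = {24}

{24}


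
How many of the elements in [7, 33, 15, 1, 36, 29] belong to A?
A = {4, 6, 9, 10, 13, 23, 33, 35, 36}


Set A = {4, 6, 9, 10, 13, 23, 33, 35, 36}
Candidates: [7, 33, 15, 1, 36, 29]
Check each candidate:
7 ∉ A, 33 ∈ A, 15 ∉ A, 1 ∉ A, 36 ∈ A, 29 ∉ A
Count of candidates in A: 2

2


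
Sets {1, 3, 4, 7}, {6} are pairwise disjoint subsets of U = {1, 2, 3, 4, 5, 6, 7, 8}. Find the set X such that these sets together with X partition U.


U = {1, 2, 3, 4, 5, 6, 7, 8}
Shown blocks: {1, 3, 4, 7}, {6}
A partition's blocks are pairwise disjoint and cover U, so the missing block = U \ (union of shown blocks).
Union of shown blocks: {1, 3, 4, 6, 7}
Missing block = U \ (union) = {2, 5, 8}

{2, 5, 8}


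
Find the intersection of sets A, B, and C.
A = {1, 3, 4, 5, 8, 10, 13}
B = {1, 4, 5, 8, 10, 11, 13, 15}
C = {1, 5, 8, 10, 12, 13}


Set A = {1, 3, 4, 5, 8, 10, 13}
Set B = {1, 4, 5, 8, 10, 11, 13, 15}
Set C = {1, 5, 8, 10, 12, 13}
First, A ∩ B = {1, 4, 5, 8, 10, 13}
Then, (A ∩ B) ∩ C = {1, 5, 8, 10, 13}

{1, 5, 8, 10, 13}


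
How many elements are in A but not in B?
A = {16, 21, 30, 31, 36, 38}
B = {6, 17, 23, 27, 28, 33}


Set A = {16, 21, 30, 31, 36, 38}
Set B = {6, 17, 23, 27, 28, 33}
A \ B = {16, 21, 30, 31, 36, 38}
|A \ B| = 6

6


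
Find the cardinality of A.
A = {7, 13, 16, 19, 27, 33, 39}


Set A = {7, 13, 16, 19, 27, 33, 39}
Listing elements: 7, 13, 16, 19, 27, 33, 39
Counting: 7 elements
|A| = 7

7


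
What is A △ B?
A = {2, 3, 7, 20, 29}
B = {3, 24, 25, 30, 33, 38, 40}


Set A = {2, 3, 7, 20, 29}
Set B = {3, 24, 25, 30, 33, 38, 40}
A △ B = (A \ B) ∪ (B \ A)
Elements in A but not B: {2, 7, 20, 29}
Elements in B but not A: {24, 25, 30, 33, 38, 40}
A △ B = {2, 7, 20, 24, 25, 29, 30, 33, 38, 40}

{2, 7, 20, 24, 25, 29, 30, 33, 38, 40}


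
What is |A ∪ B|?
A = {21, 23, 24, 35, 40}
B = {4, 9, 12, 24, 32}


Set A = {21, 23, 24, 35, 40}, |A| = 5
Set B = {4, 9, 12, 24, 32}, |B| = 5
A ∩ B = {24}, |A ∩ B| = 1
|A ∪ B| = |A| + |B| - |A ∩ B| = 5 + 5 - 1 = 9

9


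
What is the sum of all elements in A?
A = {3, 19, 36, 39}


Set A = {3, 19, 36, 39}
Sum = 3 + 19 + 36 + 39 = 97

97


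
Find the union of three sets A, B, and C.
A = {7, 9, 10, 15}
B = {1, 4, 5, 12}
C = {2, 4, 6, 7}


Set A = {7, 9, 10, 15}
Set B = {1, 4, 5, 12}
Set C = {2, 4, 6, 7}
First, A ∪ B = {1, 4, 5, 7, 9, 10, 12, 15}
Then, (A ∪ B) ∪ C = {1, 2, 4, 5, 6, 7, 9, 10, 12, 15}

{1, 2, 4, 5, 6, 7, 9, 10, 12, 15}


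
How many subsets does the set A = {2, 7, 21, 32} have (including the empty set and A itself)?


Set A = {2, 7, 21, 32}
|A| = 4
The power set P(A) contains all subsets of A.
|P(A)| = 2^|A| = 2^4 = 16

16


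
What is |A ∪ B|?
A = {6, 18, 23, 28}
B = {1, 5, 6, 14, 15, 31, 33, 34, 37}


Set A = {6, 18, 23, 28}, |A| = 4
Set B = {1, 5, 6, 14, 15, 31, 33, 34, 37}, |B| = 9
A ∩ B = {6}, |A ∩ B| = 1
|A ∪ B| = |A| + |B| - |A ∩ B| = 4 + 9 - 1 = 12

12


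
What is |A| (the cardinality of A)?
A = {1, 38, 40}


Set A = {1, 38, 40}
Listing elements: 1, 38, 40
Counting: 3 elements
|A| = 3

3


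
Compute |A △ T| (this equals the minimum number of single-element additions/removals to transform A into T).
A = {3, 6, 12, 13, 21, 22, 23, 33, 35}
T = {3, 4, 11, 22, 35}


Set A = {3, 6, 12, 13, 21, 22, 23, 33, 35}
Set T = {3, 4, 11, 22, 35}
Elements to remove from A (in A, not in T): {6, 12, 13, 21, 23, 33} → 6 removals
Elements to add to A (in T, not in A): {4, 11} → 2 additions
Total edits = 6 + 2 = 8

8


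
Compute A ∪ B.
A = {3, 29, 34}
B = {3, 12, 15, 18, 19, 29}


Set A = {3, 29, 34}
Set B = {3, 12, 15, 18, 19, 29}
A ∪ B includes all elements in either set.
Elements from A: {3, 29, 34}
Elements from B not already included: {12, 15, 18, 19}
A ∪ B = {3, 12, 15, 18, 19, 29, 34}

{3, 12, 15, 18, 19, 29, 34}


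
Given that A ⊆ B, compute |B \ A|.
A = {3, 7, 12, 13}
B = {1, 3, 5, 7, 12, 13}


Set A = {3, 7, 12, 13}, |A| = 4
Set B = {1, 3, 5, 7, 12, 13}, |B| = 6
Since A ⊆ B: B \ A = {1, 5}
|B| - |A| = 6 - 4 = 2

2


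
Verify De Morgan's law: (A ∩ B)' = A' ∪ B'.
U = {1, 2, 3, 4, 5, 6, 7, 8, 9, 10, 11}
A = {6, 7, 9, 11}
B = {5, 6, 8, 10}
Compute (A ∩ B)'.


U = {1, 2, 3, 4, 5, 6, 7, 8, 9, 10, 11}
A = {6, 7, 9, 11}, B = {5, 6, 8, 10}
A ∩ B = {6}
(A ∩ B)' = U \ (A ∩ B) = {1, 2, 3, 4, 5, 7, 8, 9, 10, 11}
Verification via A' ∪ B': A' = {1, 2, 3, 4, 5, 8, 10}, B' = {1, 2, 3, 4, 7, 9, 11}
A' ∪ B' = {1, 2, 3, 4, 5, 7, 8, 9, 10, 11} ✓

{1, 2, 3, 4, 5, 7, 8, 9, 10, 11}


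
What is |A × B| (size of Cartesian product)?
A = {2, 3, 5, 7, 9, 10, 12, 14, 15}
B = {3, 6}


Set A = {2, 3, 5, 7, 9, 10, 12, 14, 15} has 9 elements.
Set B = {3, 6} has 2 elements.
|A × B| = |A| × |B| = 9 × 2 = 18

18


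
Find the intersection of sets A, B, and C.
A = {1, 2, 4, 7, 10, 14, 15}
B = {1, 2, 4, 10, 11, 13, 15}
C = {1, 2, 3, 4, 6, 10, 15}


Set A = {1, 2, 4, 7, 10, 14, 15}
Set B = {1, 2, 4, 10, 11, 13, 15}
Set C = {1, 2, 3, 4, 6, 10, 15}
First, A ∩ B = {1, 2, 4, 10, 15}
Then, (A ∩ B) ∩ C = {1, 2, 4, 10, 15}

{1, 2, 4, 10, 15}


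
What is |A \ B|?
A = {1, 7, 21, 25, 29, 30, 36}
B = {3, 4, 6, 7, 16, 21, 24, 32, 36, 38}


Set A = {1, 7, 21, 25, 29, 30, 36}
Set B = {3, 4, 6, 7, 16, 21, 24, 32, 36, 38}
A \ B = {1, 25, 29, 30}
|A \ B| = 4

4


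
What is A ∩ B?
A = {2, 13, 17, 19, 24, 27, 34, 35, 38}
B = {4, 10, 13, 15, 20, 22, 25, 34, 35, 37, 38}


Set A = {2, 13, 17, 19, 24, 27, 34, 35, 38}
Set B = {4, 10, 13, 15, 20, 22, 25, 34, 35, 37, 38}
A ∩ B includes only elements in both sets.
Check each element of A against B:
2 ✗, 13 ✓, 17 ✗, 19 ✗, 24 ✗, 27 ✗, 34 ✓, 35 ✓, 38 ✓
A ∩ B = {13, 34, 35, 38}

{13, 34, 35, 38}


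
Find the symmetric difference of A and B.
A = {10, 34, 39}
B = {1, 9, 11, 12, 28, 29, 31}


Set A = {10, 34, 39}
Set B = {1, 9, 11, 12, 28, 29, 31}
A △ B = (A \ B) ∪ (B \ A)
Elements in A but not B: {10, 34, 39}
Elements in B but not A: {1, 9, 11, 12, 28, 29, 31}
A △ B = {1, 9, 10, 11, 12, 28, 29, 31, 34, 39}

{1, 9, 10, 11, 12, 28, 29, 31, 34, 39}


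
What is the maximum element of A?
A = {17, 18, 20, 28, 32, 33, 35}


Set A = {17, 18, 20, 28, 32, 33, 35}
Elements in ascending order: 17, 18, 20, 28, 32, 33, 35
The largest element is 35.

35


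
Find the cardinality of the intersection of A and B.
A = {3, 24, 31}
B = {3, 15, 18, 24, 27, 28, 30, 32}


Set A = {3, 24, 31}
Set B = {3, 15, 18, 24, 27, 28, 30, 32}
A ∩ B = {3, 24}
|A ∩ B| = 2

2


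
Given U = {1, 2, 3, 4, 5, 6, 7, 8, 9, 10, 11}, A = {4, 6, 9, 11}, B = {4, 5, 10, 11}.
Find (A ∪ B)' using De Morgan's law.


U = {1, 2, 3, 4, 5, 6, 7, 8, 9, 10, 11}
A = {4, 6, 9, 11}, B = {4, 5, 10, 11}
A ∪ B = {4, 5, 6, 9, 10, 11}
(A ∪ B)' = U \ (A ∪ B) = {1, 2, 3, 7, 8}
Verification via A' ∩ B': A' = {1, 2, 3, 5, 7, 8, 10}, B' = {1, 2, 3, 6, 7, 8, 9}
A' ∩ B' = {1, 2, 3, 7, 8} ✓

{1, 2, 3, 7, 8}


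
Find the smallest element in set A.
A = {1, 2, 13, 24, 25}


Set A = {1, 2, 13, 24, 25}
Elements in ascending order: 1, 2, 13, 24, 25
The smallest element is 1.

1


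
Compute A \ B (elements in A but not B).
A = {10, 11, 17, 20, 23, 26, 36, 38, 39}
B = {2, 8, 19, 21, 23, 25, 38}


Set A = {10, 11, 17, 20, 23, 26, 36, 38, 39}
Set B = {2, 8, 19, 21, 23, 25, 38}
A \ B includes elements in A that are not in B.
Check each element of A:
10 (not in B, keep), 11 (not in B, keep), 17 (not in B, keep), 20 (not in B, keep), 23 (in B, remove), 26 (not in B, keep), 36 (not in B, keep), 38 (in B, remove), 39 (not in B, keep)
A \ B = {10, 11, 17, 20, 26, 36, 39}

{10, 11, 17, 20, 26, 36, 39}


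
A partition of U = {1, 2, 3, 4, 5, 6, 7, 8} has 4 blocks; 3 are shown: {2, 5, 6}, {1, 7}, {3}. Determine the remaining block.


U = {1, 2, 3, 4, 5, 6, 7, 8}
Shown blocks: {2, 5, 6}, {1, 7}, {3}
A partition's blocks are pairwise disjoint and cover U, so the missing block = U \ (union of shown blocks).
Union of shown blocks: {1, 2, 3, 5, 6, 7}
Missing block = U \ (union) = {4, 8}

{4, 8}


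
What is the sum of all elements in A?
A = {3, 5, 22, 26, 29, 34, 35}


Set A = {3, 5, 22, 26, 29, 34, 35}
Sum = 3 + 5 + 22 + 26 + 29 + 34 + 35 = 154

154


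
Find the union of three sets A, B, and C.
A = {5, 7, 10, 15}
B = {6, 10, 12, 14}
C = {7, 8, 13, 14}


Set A = {5, 7, 10, 15}
Set B = {6, 10, 12, 14}
Set C = {7, 8, 13, 14}
First, A ∪ B = {5, 6, 7, 10, 12, 14, 15}
Then, (A ∪ B) ∪ C = {5, 6, 7, 8, 10, 12, 13, 14, 15}

{5, 6, 7, 8, 10, 12, 13, 14, 15}


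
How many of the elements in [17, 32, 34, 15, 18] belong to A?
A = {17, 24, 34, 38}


Set A = {17, 24, 34, 38}
Candidates: [17, 32, 34, 15, 18]
Check each candidate:
17 ∈ A, 32 ∉ A, 34 ∈ A, 15 ∉ A, 18 ∉ A
Count of candidates in A: 2

2


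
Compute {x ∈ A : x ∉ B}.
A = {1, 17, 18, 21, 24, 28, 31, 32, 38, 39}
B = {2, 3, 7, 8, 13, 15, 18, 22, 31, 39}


Set A = {1, 17, 18, 21, 24, 28, 31, 32, 38, 39}
Set B = {2, 3, 7, 8, 13, 15, 18, 22, 31, 39}
Check each element of A against B:
1 ∉ B (include), 17 ∉ B (include), 18 ∈ B, 21 ∉ B (include), 24 ∉ B (include), 28 ∉ B (include), 31 ∈ B, 32 ∉ B (include), 38 ∉ B (include), 39 ∈ B
Elements of A not in B: {1, 17, 21, 24, 28, 32, 38}

{1, 17, 21, 24, 28, 32, 38}


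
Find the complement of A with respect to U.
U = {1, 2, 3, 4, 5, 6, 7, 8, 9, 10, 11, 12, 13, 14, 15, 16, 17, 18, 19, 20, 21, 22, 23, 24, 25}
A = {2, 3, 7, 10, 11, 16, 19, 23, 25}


Universal set U = {1, 2, 3, 4, 5, 6, 7, 8, 9, 10, 11, 12, 13, 14, 15, 16, 17, 18, 19, 20, 21, 22, 23, 24, 25}
Set A = {2, 3, 7, 10, 11, 16, 19, 23, 25}
A' = U \ A = elements in U but not in A
Checking each element of U:
1 (not in A, include), 2 (in A, exclude), 3 (in A, exclude), 4 (not in A, include), 5 (not in A, include), 6 (not in A, include), 7 (in A, exclude), 8 (not in A, include), 9 (not in A, include), 10 (in A, exclude), 11 (in A, exclude), 12 (not in A, include), 13 (not in A, include), 14 (not in A, include), 15 (not in A, include), 16 (in A, exclude), 17 (not in A, include), 18 (not in A, include), 19 (in A, exclude), 20 (not in A, include), 21 (not in A, include), 22 (not in A, include), 23 (in A, exclude), 24 (not in A, include), 25 (in A, exclude)
A' = {1, 4, 5, 6, 8, 9, 12, 13, 14, 15, 17, 18, 20, 21, 22, 24}

{1, 4, 5, 6, 8, 9, 12, 13, 14, 15, 17, 18, 20, 21, 22, 24}


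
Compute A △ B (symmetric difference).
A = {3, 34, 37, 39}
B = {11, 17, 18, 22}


Set A = {3, 34, 37, 39}
Set B = {11, 17, 18, 22}
A △ B = (A \ B) ∪ (B \ A)
Elements in A but not B: {3, 34, 37, 39}
Elements in B but not A: {11, 17, 18, 22}
A △ B = {3, 11, 17, 18, 22, 34, 37, 39}

{3, 11, 17, 18, 22, 34, 37, 39}


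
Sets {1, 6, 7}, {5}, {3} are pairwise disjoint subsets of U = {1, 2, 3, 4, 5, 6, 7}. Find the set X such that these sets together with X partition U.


U = {1, 2, 3, 4, 5, 6, 7}
Shown blocks: {1, 6, 7}, {5}, {3}
A partition's blocks are pairwise disjoint and cover U, so the missing block = U \ (union of shown blocks).
Union of shown blocks: {1, 3, 5, 6, 7}
Missing block = U \ (union) = {2, 4}

{2, 4}


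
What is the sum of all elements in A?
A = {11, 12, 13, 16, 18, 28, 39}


Set A = {11, 12, 13, 16, 18, 28, 39}
Sum = 11 + 12 + 13 + 16 + 18 + 28 + 39 = 137

137


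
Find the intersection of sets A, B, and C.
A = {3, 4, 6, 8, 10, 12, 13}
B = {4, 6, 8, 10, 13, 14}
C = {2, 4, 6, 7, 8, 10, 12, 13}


Set A = {3, 4, 6, 8, 10, 12, 13}
Set B = {4, 6, 8, 10, 13, 14}
Set C = {2, 4, 6, 7, 8, 10, 12, 13}
First, A ∩ B = {4, 6, 8, 10, 13}
Then, (A ∩ B) ∩ C = {4, 6, 8, 10, 13}

{4, 6, 8, 10, 13}


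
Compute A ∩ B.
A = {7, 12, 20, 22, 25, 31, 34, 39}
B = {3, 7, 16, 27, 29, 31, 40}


Set A = {7, 12, 20, 22, 25, 31, 34, 39}
Set B = {3, 7, 16, 27, 29, 31, 40}
A ∩ B includes only elements in both sets.
Check each element of A against B:
7 ✓, 12 ✗, 20 ✗, 22 ✗, 25 ✗, 31 ✓, 34 ✗, 39 ✗
A ∩ B = {7, 31}

{7, 31}


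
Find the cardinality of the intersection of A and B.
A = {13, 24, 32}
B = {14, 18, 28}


Set A = {13, 24, 32}
Set B = {14, 18, 28}
A ∩ B = {}
|A ∩ B| = 0

0


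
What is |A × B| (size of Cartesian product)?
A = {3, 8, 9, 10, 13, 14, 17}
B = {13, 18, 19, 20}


Set A = {3, 8, 9, 10, 13, 14, 17} has 7 elements.
Set B = {13, 18, 19, 20} has 4 elements.
|A × B| = |A| × |B| = 7 × 4 = 28

28


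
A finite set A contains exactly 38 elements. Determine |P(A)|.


The set has 38 elements.
The power set contains all possible subsets.
|P(A)| = 2^|A| = 2^38 = 274877906944

274877906944


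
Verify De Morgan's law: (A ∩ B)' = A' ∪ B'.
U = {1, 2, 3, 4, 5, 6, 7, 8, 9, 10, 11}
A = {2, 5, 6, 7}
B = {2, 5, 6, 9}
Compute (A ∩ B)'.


U = {1, 2, 3, 4, 5, 6, 7, 8, 9, 10, 11}
A = {2, 5, 6, 7}, B = {2, 5, 6, 9}
A ∩ B = {2, 5, 6}
(A ∩ B)' = U \ (A ∩ B) = {1, 3, 4, 7, 8, 9, 10, 11}
Verification via A' ∪ B': A' = {1, 3, 4, 8, 9, 10, 11}, B' = {1, 3, 4, 7, 8, 10, 11}
A' ∪ B' = {1, 3, 4, 7, 8, 9, 10, 11} ✓

{1, 3, 4, 7, 8, 9, 10, 11}


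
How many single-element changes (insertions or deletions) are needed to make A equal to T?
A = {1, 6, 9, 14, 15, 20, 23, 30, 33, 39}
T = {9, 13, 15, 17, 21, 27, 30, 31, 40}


Set A = {1, 6, 9, 14, 15, 20, 23, 30, 33, 39}
Set T = {9, 13, 15, 17, 21, 27, 30, 31, 40}
Elements to remove from A (in A, not in T): {1, 6, 14, 20, 23, 33, 39} → 7 removals
Elements to add to A (in T, not in A): {13, 17, 21, 27, 31, 40} → 6 additions
Total edits = 7 + 6 = 13

13


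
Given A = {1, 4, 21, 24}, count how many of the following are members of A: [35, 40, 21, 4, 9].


Set A = {1, 4, 21, 24}
Candidates: [35, 40, 21, 4, 9]
Check each candidate:
35 ∉ A, 40 ∉ A, 21 ∈ A, 4 ∈ A, 9 ∉ A
Count of candidates in A: 2

2


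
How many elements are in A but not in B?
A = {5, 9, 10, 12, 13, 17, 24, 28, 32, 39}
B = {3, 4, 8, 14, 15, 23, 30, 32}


Set A = {5, 9, 10, 12, 13, 17, 24, 28, 32, 39}
Set B = {3, 4, 8, 14, 15, 23, 30, 32}
A \ B = {5, 9, 10, 12, 13, 17, 24, 28, 39}
|A \ B| = 9

9


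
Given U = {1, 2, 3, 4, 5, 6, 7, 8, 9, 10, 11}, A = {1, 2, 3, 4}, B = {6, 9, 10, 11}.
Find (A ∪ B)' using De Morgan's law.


U = {1, 2, 3, 4, 5, 6, 7, 8, 9, 10, 11}
A = {1, 2, 3, 4}, B = {6, 9, 10, 11}
A ∪ B = {1, 2, 3, 4, 6, 9, 10, 11}
(A ∪ B)' = U \ (A ∪ B) = {5, 7, 8}
Verification via A' ∩ B': A' = {5, 6, 7, 8, 9, 10, 11}, B' = {1, 2, 3, 4, 5, 7, 8}
A' ∩ B' = {5, 7, 8} ✓

{5, 7, 8}


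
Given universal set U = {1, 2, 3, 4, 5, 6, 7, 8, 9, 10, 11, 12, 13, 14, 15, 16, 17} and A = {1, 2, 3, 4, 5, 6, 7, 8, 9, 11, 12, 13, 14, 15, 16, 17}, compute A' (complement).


Universal set U = {1, 2, 3, 4, 5, 6, 7, 8, 9, 10, 11, 12, 13, 14, 15, 16, 17}
Set A = {1, 2, 3, 4, 5, 6, 7, 8, 9, 11, 12, 13, 14, 15, 16, 17}
A' = U \ A = elements in U but not in A
Checking each element of U:
1 (in A, exclude), 2 (in A, exclude), 3 (in A, exclude), 4 (in A, exclude), 5 (in A, exclude), 6 (in A, exclude), 7 (in A, exclude), 8 (in A, exclude), 9 (in A, exclude), 10 (not in A, include), 11 (in A, exclude), 12 (in A, exclude), 13 (in A, exclude), 14 (in A, exclude), 15 (in A, exclude), 16 (in A, exclude), 17 (in A, exclude)
A' = {10}

{10}


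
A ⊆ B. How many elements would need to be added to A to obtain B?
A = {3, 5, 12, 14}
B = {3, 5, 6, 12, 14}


Set A = {3, 5, 12, 14}, |A| = 4
Set B = {3, 5, 6, 12, 14}, |B| = 5
Since A ⊆ B: B \ A = {6}
|B| - |A| = 5 - 4 = 1

1


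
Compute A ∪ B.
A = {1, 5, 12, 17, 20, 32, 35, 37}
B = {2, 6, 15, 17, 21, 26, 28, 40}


Set A = {1, 5, 12, 17, 20, 32, 35, 37}
Set B = {2, 6, 15, 17, 21, 26, 28, 40}
A ∪ B includes all elements in either set.
Elements from A: {1, 5, 12, 17, 20, 32, 35, 37}
Elements from B not already included: {2, 6, 15, 21, 26, 28, 40}
A ∪ B = {1, 2, 5, 6, 12, 15, 17, 20, 21, 26, 28, 32, 35, 37, 40}

{1, 2, 5, 6, 12, 15, 17, 20, 21, 26, 28, 32, 35, 37, 40}


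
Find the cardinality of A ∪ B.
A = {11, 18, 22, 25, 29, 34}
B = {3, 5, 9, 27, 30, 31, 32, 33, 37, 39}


Set A = {11, 18, 22, 25, 29, 34}, |A| = 6
Set B = {3, 5, 9, 27, 30, 31, 32, 33, 37, 39}, |B| = 10
A ∩ B = {}, |A ∩ B| = 0
|A ∪ B| = |A| + |B| - |A ∩ B| = 6 + 10 - 0 = 16

16


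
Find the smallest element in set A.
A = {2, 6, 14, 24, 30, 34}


Set A = {2, 6, 14, 24, 30, 34}
Elements in ascending order: 2, 6, 14, 24, 30, 34
The smallest element is 2.

2


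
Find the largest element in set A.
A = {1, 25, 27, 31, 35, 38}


Set A = {1, 25, 27, 31, 35, 38}
Elements in ascending order: 1, 25, 27, 31, 35, 38
The largest element is 38.

38


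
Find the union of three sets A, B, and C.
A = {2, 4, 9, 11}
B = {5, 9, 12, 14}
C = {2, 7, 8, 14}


Set A = {2, 4, 9, 11}
Set B = {5, 9, 12, 14}
Set C = {2, 7, 8, 14}
First, A ∪ B = {2, 4, 5, 9, 11, 12, 14}
Then, (A ∪ B) ∪ C = {2, 4, 5, 7, 8, 9, 11, 12, 14}

{2, 4, 5, 7, 8, 9, 11, 12, 14}


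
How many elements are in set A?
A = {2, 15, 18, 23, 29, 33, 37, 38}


Set A = {2, 15, 18, 23, 29, 33, 37, 38}
Listing elements: 2, 15, 18, 23, 29, 33, 37, 38
Counting: 8 elements
|A| = 8

8


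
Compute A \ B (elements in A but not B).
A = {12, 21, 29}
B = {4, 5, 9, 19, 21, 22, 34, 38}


Set A = {12, 21, 29}
Set B = {4, 5, 9, 19, 21, 22, 34, 38}
A \ B includes elements in A that are not in B.
Check each element of A:
12 (not in B, keep), 21 (in B, remove), 29 (not in B, keep)
A \ B = {12, 29}

{12, 29}


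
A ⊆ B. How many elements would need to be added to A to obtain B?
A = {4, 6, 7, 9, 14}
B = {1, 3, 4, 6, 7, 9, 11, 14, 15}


Set A = {4, 6, 7, 9, 14}, |A| = 5
Set B = {1, 3, 4, 6, 7, 9, 11, 14, 15}, |B| = 9
Since A ⊆ B: B \ A = {1, 3, 11, 15}
|B| - |A| = 9 - 5 = 4

4


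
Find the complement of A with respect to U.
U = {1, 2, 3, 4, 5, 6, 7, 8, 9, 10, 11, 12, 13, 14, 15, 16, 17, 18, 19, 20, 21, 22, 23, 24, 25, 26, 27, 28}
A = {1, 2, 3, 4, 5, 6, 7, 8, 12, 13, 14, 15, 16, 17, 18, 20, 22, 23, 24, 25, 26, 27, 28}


Universal set U = {1, 2, 3, 4, 5, 6, 7, 8, 9, 10, 11, 12, 13, 14, 15, 16, 17, 18, 19, 20, 21, 22, 23, 24, 25, 26, 27, 28}
Set A = {1, 2, 3, 4, 5, 6, 7, 8, 12, 13, 14, 15, 16, 17, 18, 20, 22, 23, 24, 25, 26, 27, 28}
A' = U \ A = elements in U but not in A
Checking each element of U:
1 (in A, exclude), 2 (in A, exclude), 3 (in A, exclude), 4 (in A, exclude), 5 (in A, exclude), 6 (in A, exclude), 7 (in A, exclude), 8 (in A, exclude), 9 (not in A, include), 10 (not in A, include), 11 (not in A, include), 12 (in A, exclude), 13 (in A, exclude), 14 (in A, exclude), 15 (in A, exclude), 16 (in A, exclude), 17 (in A, exclude), 18 (in A, exclude), 19 (not in A, include), 20 (in A, exclude), 21 (not in A, include), 22 (in A, exclude), 23 (in A, exclude), 24 (in A, exclude), 25 (in A, exclude), 26 (in A, exclude), 27 (in A, exclude), 28 (in A, exclude)
A' = {9, 10, 11, 19, 21}

{9, 10, 11, 19, 21}


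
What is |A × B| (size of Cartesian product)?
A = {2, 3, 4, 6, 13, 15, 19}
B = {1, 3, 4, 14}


Set A = {2, 3, 4, 6, 13, 15, 19} has 7 elements.
Set B = {1, 3, 4, 14} has 4 elements.
|A × B| = |A| × |B| = 7 × 4 = 28

28


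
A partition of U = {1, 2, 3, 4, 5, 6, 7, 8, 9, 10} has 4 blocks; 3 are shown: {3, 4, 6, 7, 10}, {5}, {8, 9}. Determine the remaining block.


U = {1, 2, 3, 4, 5, 6, 7, 8, 9, 10}
Shown blocks: {3, 4, 6, 7, 10}, {5}, {8, 9}
A partition's blocks are pairwise disjoint and cover U, so the missing block = U \ (union of shown blocks).
Union of shown blocks: {3, 4, 5, 6, 7, 8, 9, 10}
Missing block = U \ (union) = {1, 2}

{1, 2}


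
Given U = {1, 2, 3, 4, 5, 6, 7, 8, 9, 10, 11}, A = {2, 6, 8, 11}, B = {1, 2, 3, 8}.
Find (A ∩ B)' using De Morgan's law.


U = {1, 2, 3, 4, 5, 6, 7, 8, 9, 10, 11}
A = {2, 6, 8, 11}, B = {1, 2, 3, 8}
A ∩ B = {2, 8}
(A ∩ B)' = U \ (A ∩ B) = {1, 3, 4, 5, 6, 7, 9, 10, 11}
Verification via A' ∪ B': A' = {1, 3, 4, 5, 7, 9, 10}, B' = {4, 5, 6, 7, 9, 10, 11}
A' ∪ B' = {1, 3, 4, 5, 6, 7, 9, 10, 11} ✓

{1, 3, 4, 5, 6, 7, 9, 10, 11}


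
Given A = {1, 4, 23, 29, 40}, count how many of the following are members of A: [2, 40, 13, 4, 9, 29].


Set A = {1, 4, 23, 29, 40}
Candidates: [2, 40, 13, 4, 9, 29]
Check each candidate:
2 ∉ A, 40 ∈ A, 13 ∉ A, 4 ∈ A, 9 ∉ A, 29 ∈ A
Count of candidates in A: 3

3


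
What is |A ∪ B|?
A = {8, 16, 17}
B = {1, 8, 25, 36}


Set A = {8, 16, 17}, |A| = 3
Set B = {1, 8, 25, 36}, |B| = 4
A ∩ B = {8}, |A ∩ B| = 1
|A ∪ B| = |A| + |B| - |A ∩ B| = 3 + 4 - 1 = 6

6


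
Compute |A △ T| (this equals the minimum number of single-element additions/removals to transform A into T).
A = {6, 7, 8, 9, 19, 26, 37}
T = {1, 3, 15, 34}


Set A = {6, 7, 8, 9, 19, 26, 37}
Set T = {1, 3, 15, 34}
Elements to remove from A (in A, not in T): {6, 7, 8, 9, 19, 26, 37} → 7 removals
Elements to add to A (in T, not in A): {1, 3, 15, 34} → 4 additions
Total edits = 7 + 4 = 11

11


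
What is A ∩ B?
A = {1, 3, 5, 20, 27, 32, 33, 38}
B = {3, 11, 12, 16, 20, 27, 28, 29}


Set A = {1, 3, 5, 20, 27, 32, 33, 38}
Set B = {3, 11, 12, 16, 20, 27, 28, 29}
A ∩ B includes only elements in both sets.
Check each element of A against B:
1 ✗, 3 ✓, 5 ✗, 20 ✓, 27 ✓, 32 ✗, 33 ✗, 38 ✗
A ∩ B = {3, 20, 27}

{3, 20, 27}


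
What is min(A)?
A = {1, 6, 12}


Set A = {1, 6, 12}
Elements in ascending order: 1, 6, 12
The smallest element is 1.

1


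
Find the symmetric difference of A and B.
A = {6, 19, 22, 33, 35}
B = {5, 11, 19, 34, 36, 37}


Set A = {6, 19, 22, 33, 35}
Set B = {5, 11, 19, 34, 36, 37}
A △ B = (A \ B) ∪ (B \ A)
Elements in A but not B: {6, 22, 33, 35}
Elements in B but not A: {5, 11, 34, 36, 37}
A △ B = {5, 6, 11, 22, 33, 34, 35, 36, 37}

{5, 6, 11, 22, 33, 34, 35, 36, 37}


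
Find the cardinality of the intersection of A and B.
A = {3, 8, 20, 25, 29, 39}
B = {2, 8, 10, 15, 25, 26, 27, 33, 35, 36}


Set A = {3, 8, 20, 25, 29, 39}
Set B = {2, 8, 10, 15, 25, 26, 27, 33, 35, 36}
A ∩ B = {8, 25}
|A ∩ B| = 2

2


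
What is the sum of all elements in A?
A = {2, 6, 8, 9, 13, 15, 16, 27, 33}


Set A = {2, 6, 8, 9, 13, 15, 16, 27, 33}
Sum = 2 + 6 + 8 + 9 + 13 + 15 + 16 + 27 + 33 = 129

129


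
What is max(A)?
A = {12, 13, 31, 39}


Set A = {12, 13, 31, 39}
Elements in ascending order: 12, 13, 31, 39
The largest element is 39.

39


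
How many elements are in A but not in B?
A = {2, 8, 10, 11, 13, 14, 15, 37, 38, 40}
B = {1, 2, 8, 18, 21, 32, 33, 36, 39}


Set A = {2, 8, 10, 11, 13, 14, 15, 37, 38, 40}
Set B = {1, 2, 8, 18, 21, 32, 33, 36, 39}
A \ B = {10, 11, 13, 14, 15, 37, 38, 40}
|A \ B| = 8

8


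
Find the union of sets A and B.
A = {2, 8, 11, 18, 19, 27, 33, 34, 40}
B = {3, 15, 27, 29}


Set A = {2, 8, 11, 18, 19, 27, 33, 34, 40}
Set B = {3, 15, 27, 29}
A ∪ B includes all elements in either set.
Elements from A: {2, 8, 11, 18, 19, 27, 33, 34, 40}
Elements from B not already included: {3, 15, 29}
A ∪ B = {2, 3, 8, 11, 15, 18, 19, 27, 29, 33, 34, 40}

{2, 3, 8, 11, 15, 18, 19, 27, 29, 33, 34, 40}


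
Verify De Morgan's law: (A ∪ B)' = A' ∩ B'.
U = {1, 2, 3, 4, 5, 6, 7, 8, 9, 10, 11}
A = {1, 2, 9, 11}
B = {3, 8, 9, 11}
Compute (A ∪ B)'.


U = {1, 2, 3, 4, 5, 6, 7, 8, 9, 10, 11}
A = {1, 2, 9, 11}, B = {3, 8, 9, 11}
A ∪ B = {1, 2, 3, 8, 9, 11}
(A ∪ B)' = U \ (A ∪ B) = {4, 5, 6, 7, 10}
Verification via A' ∩ B': A' = {3, 4, 5, 6, 7, 8, 10}, B' = {1, 2, 4, 5, 6, 7, 10}
A' ∩ B' = {4, 5, 6, 7, 10} ✓

{4, 5, 6, 7, 10}


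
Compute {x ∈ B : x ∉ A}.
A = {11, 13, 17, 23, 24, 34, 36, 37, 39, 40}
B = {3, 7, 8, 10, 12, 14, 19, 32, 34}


Set A = {11, 13, 17, 23, 24, 34, 36, 37, 39, 40}
Set B = {3, 7, 8, 10, 12, 14, 19, 32, 34}
Check each element of B against A:
3 ∉ A (include), 7 ∉ A (include), 8 ∉ A (include), 10 ∉ A (include), 12 ∉ A (include), 14 ∉ A (include), 19 ∉ A (include), 32 ∉ A (include), 34 ∈ A
Elements of B not in A: {3, 7, 8, 10, 12, 14, 19, 32}

{3, 7, 8, 10, 12, 14, 19, 32}


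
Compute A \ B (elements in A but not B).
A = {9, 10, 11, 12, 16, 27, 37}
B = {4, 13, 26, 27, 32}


Set A = {9, 10, 11, 12, 16, 27, 37}
Set B = {4, 13, 26, 27, 32}
A \ B includes elements in A that are not in B.
Check each element of A:
9 (not in B, keep), 10 (not in B, keep), 11 (not in B, keep), 12 (not in B, keep), 16 (not in B, keep), 27 (in B, remove), 37 (not in B, keep)
A \ B = {9, 10, 11, 12, 16, 37}

{9, 10, 11, 12, 16, 37}


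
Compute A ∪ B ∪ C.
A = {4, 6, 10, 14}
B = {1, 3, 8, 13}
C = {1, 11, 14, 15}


Set A = {4, 6, 10, 14}
Set B = {1, 3, 8, 13}
Set C = {1, 11, 14, 15}
First, A ∪ B = {1, 3, 4, 6, 8, 10, 13, 14}
Then, (A ∪ B) ∪ C = {1, 3, 4, 6, 8, 10, 11, 13, 14, 15}

{1, 3, 4, 6, 8, 10, 11, 13, 14, 15}


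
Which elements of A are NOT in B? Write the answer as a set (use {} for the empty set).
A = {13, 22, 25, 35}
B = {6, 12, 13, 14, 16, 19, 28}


Set A = {13, 22, 25, 35}
Set B = {6, 12, 13, 14, 16, 19, 28}
Check each element of A against B:
13 ∈ B, 22 ∉ B (include), 25 ∉ B (include), 35 ∉ B (include)
Elements of A not in B: {22, 25, 35}

{22, 25, 35}


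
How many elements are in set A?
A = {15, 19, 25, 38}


Set A = {15, 19, 25, 38}
Listing elements: 15, 19, 25, 38
Counting: 4 elements
|A| = 4

4


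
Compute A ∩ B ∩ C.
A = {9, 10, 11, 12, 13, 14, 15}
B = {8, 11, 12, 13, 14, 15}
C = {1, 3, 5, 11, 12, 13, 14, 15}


Set A = {9, 10, 11, 12, 13, 14, 15}
Set B = {8, 11, 12, 13, 14, 15}
Set C = {1, 3, 5, 11, 12, 13, 14, 15}
First, A ∩ B = {11, 12, 13, 14, 15}
Then, (A ∩ B) ∩ C = {11, 12, 13, 14, 15}

{11, 12, 13, 14, 15}


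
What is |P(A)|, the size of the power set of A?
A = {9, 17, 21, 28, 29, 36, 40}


Set A = {9, 17, 21, 28, 29, 36, 40}
|A| = 7
The power set P(A) contains all subsets of A.
|P(A)| = 2^|A| = 2^7 = 128

128


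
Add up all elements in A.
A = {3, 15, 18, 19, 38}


Set A = {3, 15, 18, 19, 38}
Sum = 3 + 15 + 18 + 19 + 38 = 93

93


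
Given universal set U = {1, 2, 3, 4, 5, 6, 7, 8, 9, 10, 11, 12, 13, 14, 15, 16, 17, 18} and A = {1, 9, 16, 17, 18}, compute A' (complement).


Universal set U = {1, 2, 3, 4, 5, 6, 7, 8, 9, 10, 11, 12, 13, 14, 15, 16, 17, 18}
Set A = {1, 9, 16, 17, 18}
A' = U \ A = elements in U but not in A
Checking each element of U:
1 (in A, exclude), 2 (not in A, include), 3 (not in A, include), 4 (not in A, include), 5 (not in A, include), 6 (not in A, include), 7 (not in A, include), 8 (not in A, include), 9 (in A, exclude), 10 (not in A, include), 11 (not in A, include), 12 (not in A, include), 13 (not in A, include), 14 (not in A, include), 15 (not in A, include), 16 (in A, exclude), 17 (in A, exclude), 18 (in A, exclude)
A' = {2, 3, 4, 5, 6, 7, 8, 10, 11, 12, 13, 14, 15}

{2, 3, 4, 5, 6, 7, 8, 10, 11, 12, 13, 14, 15}


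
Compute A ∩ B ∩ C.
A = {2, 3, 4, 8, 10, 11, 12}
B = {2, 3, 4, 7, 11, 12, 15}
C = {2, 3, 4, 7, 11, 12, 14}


Set A = {2, 3, 4, 8, 10, 11, 12}
Set B = {2, 3, 4, 7, 11, 12, 15}
Set C = {2, 3, 4, 7, 11, 12, 14}
First, A ∩ B = {2, 3, 4, 11, 12}
Then, (A ∩ B) ∩ C = {2, 3, 4, 11, 12}

{2, 3, 4, 11, 12}


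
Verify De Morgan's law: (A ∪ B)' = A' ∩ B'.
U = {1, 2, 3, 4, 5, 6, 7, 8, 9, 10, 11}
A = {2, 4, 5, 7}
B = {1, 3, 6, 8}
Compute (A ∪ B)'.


U = {1, 2, 3, 4, 5, 6, 7, 8, 9, 10, 11}
A = {2, 4, 5, 7}, B = {1, 3, 6, 8}
A ∪ B = {1, 2, 3, 4, 5, 6, 7, 8}
(A ∪ B)' = U \ (A ∪ B) = {9, 10, 11}
Verification via A' ∩ B': A' = {1, 3, 6, 8, 9, 10, 11}, B' = {2, 4, 5, 7, 9, 10, 11}
A' ∩ B' = {9, 10, 11} ✓

{9, 10, 11}


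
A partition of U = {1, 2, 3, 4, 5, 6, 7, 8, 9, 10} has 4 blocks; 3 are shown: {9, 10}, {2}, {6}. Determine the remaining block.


U = {1, 2, 3, 4, 5, 6, 7, 8, 9, 10}
Shown blocks: {9, 10}, {2}, {6}
A partition's blocks are pairwise disjoint and cover U, so the missing block = U \ (union of shown blocks).
Union of shown blocks: {2, 6, 9, 10}
Missing block = U \ (union) = {1, 3, 4, 5, 7, 8}

{1, 3, 4, 5, 7, 8}


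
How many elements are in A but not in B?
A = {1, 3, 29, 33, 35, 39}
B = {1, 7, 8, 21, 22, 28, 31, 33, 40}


Set A = {1, 3, 29, 33, 35, 39}
Set B = {1, 7, 8, 21, 22, 28, 31, 33, 40}
A \ B = {3, 29, 35, 39}
|A \ B| = 4

4


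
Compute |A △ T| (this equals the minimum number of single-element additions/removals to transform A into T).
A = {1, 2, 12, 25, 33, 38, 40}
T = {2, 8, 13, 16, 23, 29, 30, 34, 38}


Set A = {1, 2, 12, 25, 33, 38, 40}
Set T = {2, 8, 13, 16, 23, 29, 30, 34, 38}
Elements to remove from A (in A, not in T): {1, 12, 25, 33, 40} → 5 removals
Elements to add to A (in T, not in A): {8, 13, 16, 23, 29, 30, 34} → 7 additions
Total edits = 5 + 7 = 12

12


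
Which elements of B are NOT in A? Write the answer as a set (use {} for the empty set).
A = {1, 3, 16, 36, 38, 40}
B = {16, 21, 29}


Set A = {1, 3, 16, 36, 38, 40}
Set B = {16, 21, 29}
Check each element of B against A:
16 ∈ A, 21 ∉ A (include), 29 ∉ A (include)
Elements of B not in A: {21, 29}

{21, 29}


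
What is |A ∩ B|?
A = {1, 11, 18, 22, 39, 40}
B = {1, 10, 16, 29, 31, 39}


Set A = {1, 11, 18, 22, 39, 40}
Set B = {1, 10, 16, 29, 31, 39}
A ∩ B = {1, 39}
|A ∩ B| = 2

2


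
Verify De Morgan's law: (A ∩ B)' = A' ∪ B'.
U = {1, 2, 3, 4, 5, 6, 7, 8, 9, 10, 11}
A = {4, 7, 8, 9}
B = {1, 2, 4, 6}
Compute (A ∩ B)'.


U = {1, 2, 3, 4, 5, 6, 7, 8, 9, 10, 11}
A = {4, 7, 8, 9}, B = {1, 2, 4, 6}
A ∩ B = {4}
(A ∩ B)' = U \ (A ∩ B) = {1, 2, 3, 5, 6, 7, 8, 9, 10, 11}
Verification via A' ∪ B': A' = {1, 2, 3, 5, 6, 10, 11}, B' = {3, 5, 7, 8, 9, 10, 11}
A' ∪ B' = {1, 2, 3, 5, 6, 7, 8, 9, 10, 11} ✓

{1, 2, 3, 5, 6, 7, 8, 9, 10, 11}


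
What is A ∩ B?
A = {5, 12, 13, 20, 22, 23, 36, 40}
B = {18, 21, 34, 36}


Set A = {5, 12, 13, 20, 22, 23, 36, 40}
Set B = {18, 21, 34, 36}
A ∩ B includes only elements in both sets.
Check each element of A against B:
5 ✗, 12 ✗, 13 ✗, 20 ✗, 22 ✗, 23 ✗, 36 ✓, 40 ✗
A ∩ B = {36}

{36}


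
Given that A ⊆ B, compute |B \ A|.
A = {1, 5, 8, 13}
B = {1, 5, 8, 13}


Set A = {1, 5, 8, 13}, |A| = 4
Set B = {1, 5, 8, 13}, |B| = 4
Since A ⊆ B: B \ A = {}
|B| - |A| = 4 - 4 = 0

0


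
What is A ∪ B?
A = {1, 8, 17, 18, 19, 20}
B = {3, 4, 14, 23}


Set A = {1, 8, 17, 18, 19, 20}
Set B = {3, 4, 14, 23}
A ∪ B includes all elements in either set.
Elements from A: {1, 8, 17, 18, 19, 20}
Elements from B not already included: {3, 4, 14, 23}
A ∪ B = {1, 3, 4, 8, 14, 17, 18, 19, 20, 23}

{1, 3, 4, 8, 14, 17, 18, 19, 20, 23}


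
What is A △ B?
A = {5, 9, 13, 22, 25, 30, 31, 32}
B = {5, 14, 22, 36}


Set A = {5, 9, 13, 22, 25, 30, 31, 32}
Set B = {5, 14, 22, 36}
A △ B = (A \ B) ∪ (B \ A)
Elements in A but not B: {9, 13, 25, 30, 31, 32}
Elements in B but not A: {14, 36}
A △ B = {9, 13, 14, 25, 30, 31, 32, 36}

{9, 13, 14, 25, 30, 31, 32, 36}


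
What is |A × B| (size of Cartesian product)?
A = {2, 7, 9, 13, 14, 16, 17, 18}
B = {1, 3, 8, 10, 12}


Set A = {2, 7, 9, 13, 14, 16, 17, 18} has 8 elements.
Set B = {1, 3, 8, 10, 12} has 5 elements.
|A × B| = |A| × |B| = 8 × 5 = 40

40


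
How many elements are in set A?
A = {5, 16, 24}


Set A = {5, 16, 24}
Listing elements: 5, 16, 24
Counting: 3 elements
|A| = 3

3


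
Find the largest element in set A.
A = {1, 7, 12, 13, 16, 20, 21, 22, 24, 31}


Set A = {1, 7, 12, 13, 16, 20, 21, 22, 24, 31}
Elements in ascending order: 1, 7, 12, 13, 16, 20, 21, 22, 24, 31
The largest element is 31.

31


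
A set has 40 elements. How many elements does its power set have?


The set has 40 elements.
The power set contains all possible subsets.
|P(A)| = 2^|A| = 2^40 = 1099511627776

1099511627776


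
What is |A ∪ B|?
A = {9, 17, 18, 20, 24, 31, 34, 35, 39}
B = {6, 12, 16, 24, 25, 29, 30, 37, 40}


Set A = {9, 17, 18, 20, 24, 31, 34, 35, 39}, |A| = 9
Set B = {6, 12, 16, 24, 25, 29, 30, 37, 40}, |B| = 9
A ∩ B = {24}, |A ∩ B| = 1
|A ∪ B| = |A| + |B| - |A ∩ B| = 9 + 9 - 1 = 17

17


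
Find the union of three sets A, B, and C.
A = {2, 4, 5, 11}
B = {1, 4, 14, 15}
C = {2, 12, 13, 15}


Set A = {2, 4, 5, 11}
Set B = {1, 4, 14, 15}
Set C = {2, 12, 13, 15}
First, A ∪ B = {1, 2, 4, 5, 11, 14, 15}
Then, (A ∪ B) ∪ C = {1, 2, 4, 5, 11, 12, 13, 14, 15}

{1, 2, 4, 5, 11, 12, 13, 14, 15}


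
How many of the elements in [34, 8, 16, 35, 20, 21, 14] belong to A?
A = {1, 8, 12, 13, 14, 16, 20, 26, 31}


Set A = {1, 8, 12, 13, 14, 16, 20, 26, 31}
Candidates: [34, 8, 16, 35, 20, 21, 14]
Check each candidate:
34 ∉ A, 8 ∈ A, 16 ∈ A, 35 ∉ A, 20 ∈ A, 21 ∉ A, 14 ∈ A
Count of candidates in A: 4

4


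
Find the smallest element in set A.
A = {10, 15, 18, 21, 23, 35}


Set A = {10, 15, 18, 21, 23, 35}
Elements in ascending order: 10, 15, 18, 21, 23, 35
The smallest element is 10.

10


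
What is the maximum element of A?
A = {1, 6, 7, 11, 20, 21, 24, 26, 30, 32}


Set A = {1, 6, 7, 11, 20, 21, 24, 26, 30, 32}
Elements in ascending order: 1, 6, 7, 11, 20, 21, 24, 26, 30, 32
The largest element is 32.

32


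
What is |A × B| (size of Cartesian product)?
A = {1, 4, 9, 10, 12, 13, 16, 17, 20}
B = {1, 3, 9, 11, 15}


Set A = {1, 4, 9, 10, 12, 13, 16, 17, 20} has 9 elements.
Set B = {1, 3, 9, 11, 15} has 5 elements.
|A × B| = |A| × |B| = 9 × 5 = 45

45


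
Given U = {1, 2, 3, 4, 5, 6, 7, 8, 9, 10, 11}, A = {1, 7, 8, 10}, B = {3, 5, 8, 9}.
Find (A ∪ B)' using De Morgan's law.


U = {1, 2, 3, 4, 5, 6, 7, 8, 9, 10, 11}
A = {1, 7, 8, 10}, B = {3, 5, 8, 9}
A ∪ B = {1, 3, 5, 7, 8, 9, 10}
(A ∪ B)' = U \ (A ∪ B) = {2, 4, 6, 11}
Verification via A' ∩ B': A' = {2, 3, 4, 5, 6, 9, 11}, B' = {1, 2, 4, 6, 7, 10, 11}
A' ∩ B' = {2, 4, 6, 11} ✓

{2, 4, 6, 11}


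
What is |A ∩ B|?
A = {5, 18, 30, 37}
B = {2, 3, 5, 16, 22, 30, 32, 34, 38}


Set A = {5, 18, 30, 37}
Set B = {2, 3, 5, 16, 22, 30, 32, 34, 38}
A ∩ B = {5, 30}
|A ∩ B| = 2

2


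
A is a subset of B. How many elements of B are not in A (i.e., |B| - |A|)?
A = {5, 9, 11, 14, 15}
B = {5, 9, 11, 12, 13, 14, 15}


Set A = {5, 9, 11, 14, 15}, |A| = 5
Set B = {5, 9, 11, 12, 13, 14, 15}, |B| = 7
Since A ⊆ B: B \ A = {12, 13}
|B| - |A| = 7 - 5 = 2

2


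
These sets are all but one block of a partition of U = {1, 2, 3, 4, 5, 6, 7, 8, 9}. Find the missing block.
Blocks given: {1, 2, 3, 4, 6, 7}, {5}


U = {1, 2, 3, 4, 5, 6, 7, 8, 9}
Shown blocks: {1, 2, 3, 4, 6, 7}, {5}
A partition's blocks are pairwise disjoint and cover U, so the missing block = U \ (union of shown blocks).
Union of shown blocks: {1, 2, 3, 4, 5, 6, 7}
Missing block = U \ (union) = {8, 9}

{8, 9}


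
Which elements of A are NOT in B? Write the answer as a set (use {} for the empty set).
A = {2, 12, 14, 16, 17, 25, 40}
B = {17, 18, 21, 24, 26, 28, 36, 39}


Set A = {2, 12, 14, 16, 17, 25, 40}
Set B = {17, 18, 21, 24, 26, 28, 36, 39}
Check each element of A against B:
2 ∉ B (include), 12 ∉ B (include), 14 ∉ B (include), 16 ∉ B (include), 17 ∈ B, 25 ∉ B (include), 40 ∉ B (include)
Elements of A not in B: {2, 12, 14, 16, 25, 40}

{2, 12, 14, 16, 25, 40}


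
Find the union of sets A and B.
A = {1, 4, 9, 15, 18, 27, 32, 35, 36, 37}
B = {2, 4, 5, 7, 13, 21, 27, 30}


Set A = {1, 4, 9, 15, 18, 27, 32, 35, 36, 37}
Set B = {2, 4, 5, 7, 13, 21, 27, 30}
A ∪ B includes all elements in either set.
Elements from A: {1, 4, 9, 15, 18, 27, 32, 35, 36, 37}
Elements from B not already included: {2, 5, 7, 13, 21, 30}
A ∪ B = {1, 2, 4, 5, 7, 9, 13, 15, 18, 21, 27, 30, 32, 35, 36, 37}

{1, 2, 4, 5, 7, 9, 13, 15, 18, 21, 27, 30, 32, 35, 36, 37}


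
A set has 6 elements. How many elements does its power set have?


The set has 6 elements.
The power set contains all possible subsets.
|P(A)| = 2^|A| = 2^6 = 64

64


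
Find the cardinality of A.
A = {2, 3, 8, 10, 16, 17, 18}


Set A = {2, 3, 8, 10, 16, 17, 18}
Listing elements: 2, 3, 8, 10, 16, 17, 18
Counting: 7 elements
|A| = 7

7


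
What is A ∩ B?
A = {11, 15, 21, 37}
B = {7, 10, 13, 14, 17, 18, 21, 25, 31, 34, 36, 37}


Set A = {11, 15, 21, 37}
Set B = {7, 10, 13, 14, 17, 18, 21, 25, 31, 34, 36, 37}
A ∩ B includes only elements in both sets.
Check each element of A against B:
11 ✗, 15 ✗, 21 ✓, 37 ✓
A ∩ B = {21, 37}

{21, 37}


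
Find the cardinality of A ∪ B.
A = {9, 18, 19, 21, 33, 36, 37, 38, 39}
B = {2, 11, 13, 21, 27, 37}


Set A = {9, 18, 19, 21, 33, 36, 37, 38, 39}, |A| = 9
Set B = {2, 11, 13, 21, 27, 37}, |B| = 6
A ∩ B = {21, 37}, |A ∩ B| = 2
|A ∪ B| = |A| + |B| - |A ∩ B| = 9 + 6 - 2 = 13

13


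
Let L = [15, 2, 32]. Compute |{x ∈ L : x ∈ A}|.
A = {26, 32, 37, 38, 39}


Set A = {26, 32, 37, 38, 39}
Candidates: [15, 2, 32]
Check each candidate:
15 ∉ A, 2 ∉ A, 32 ∈ A
Count of candidates in A: 1

1


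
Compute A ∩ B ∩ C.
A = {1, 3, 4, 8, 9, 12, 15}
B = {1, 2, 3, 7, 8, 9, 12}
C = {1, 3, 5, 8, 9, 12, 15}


Set A = {1, 3, 4, 8, 9, 12, 15}
Set B = {1, 2, 3, 7, 8, 9, 12}
Set C = {1, 3, 5, 8, 9, 12, 15}
First, A ∩ B = {1, 3, 8, 9, 12}
Then, (A ∩ B) ∩ C = {1, 3, 8, 9, 12}

{1, 3, 8, 9, 12}


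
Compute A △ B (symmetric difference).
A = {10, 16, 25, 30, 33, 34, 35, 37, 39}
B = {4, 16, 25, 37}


Set A = {10, 16, 25, 30, 33, 34, 35, 37, 39}
Set B = {4, 16, 25, 37}
A △ B = (A \ B) ∪ (B \ A)
Elements in A but not B: {10, 30, 33, 34, 35, 39}
Elements in B but not A: {4}
A △ B = {4, 10, 30, 33, 34, 35, 39}

{4, 10, 30, 33, 34, 35, 39}


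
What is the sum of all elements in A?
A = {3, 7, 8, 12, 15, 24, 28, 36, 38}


Set A = {3, 7, 8, 12, 15, 24, 28, 36, 38}
Sum = 3 + 7 + 8 + 12 + 15 + 24 + 28 + 36 + 38 = 171

171


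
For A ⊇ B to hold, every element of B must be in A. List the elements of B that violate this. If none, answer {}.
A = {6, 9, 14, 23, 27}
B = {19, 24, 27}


Set A = {6, 9, 14, 23, 27}
Set B = {19, 24, 27}
Check each element of B against A:
19 ∉ A (include), 24 ∉ A (include), 27 ∈ A
Elements of B not in A: {19, 24}

{19, 24}


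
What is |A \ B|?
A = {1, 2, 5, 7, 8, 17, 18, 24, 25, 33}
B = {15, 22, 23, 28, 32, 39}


Set A = {1, 2, 5, 7, 8, 17, 18, 24, 25, 33}
Set B = {15, 22, 23, 28, 32, 39}
A \ B = {1, 2, 5, 7, 8, 17, 18, 24, 25, 33}
|A \ B| = 10

10


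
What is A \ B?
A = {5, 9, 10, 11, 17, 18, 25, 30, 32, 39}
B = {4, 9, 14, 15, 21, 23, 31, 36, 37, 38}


Set A = {5, 9, 10, 11, 17, 18, 25, 30, 32, 39}
Set B = {4, 9, 14, 15, 21, 23, 31, 36, 37, 38}
A \ B includes elements in A that are not in B.
Check each element of A:
5 (not in B, keep), 9 (in B, remove), 10 (not in B, keep), 11 (not in B, keep), 17 (not in B, keep), 18 (not in B, keep), 25 (not in B, keep), 30 (not in B, keep), 32 (not in B, keep), 39 (not in B, keep)
A \ B = {5, 10, 11, 17, 18, 25, 30, 32, 39}

{5, 10, 11, 17, 18, 25, 30, 32, 39}


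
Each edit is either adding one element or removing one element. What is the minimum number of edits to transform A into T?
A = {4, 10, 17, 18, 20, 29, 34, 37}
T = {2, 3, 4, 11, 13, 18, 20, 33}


Set A = {4, 10, 17, 18, 20, 29, 34, 37}
Set T = {2, 3, 4, 11, 13, 18, 20, 33}
Elements to remove from A (in A, not in T): {10, 17, 29, 34, 37} → 5 removals
Elements to add to A (in T, not in A): {2, 3, 11, 13, 33} → 5 additions
Total edits = 5 + 5 = 10

10
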